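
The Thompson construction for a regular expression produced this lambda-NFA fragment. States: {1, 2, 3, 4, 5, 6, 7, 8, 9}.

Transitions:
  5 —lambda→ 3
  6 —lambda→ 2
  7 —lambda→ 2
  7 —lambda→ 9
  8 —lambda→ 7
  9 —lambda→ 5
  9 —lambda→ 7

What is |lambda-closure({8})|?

Start with {8}.
From 8 via lambda: add 7.
From 7 via lambda: add 2, 9.
From 9 via lambda: add 5.
From 5 via lambda: add 3.
lambda-closure = {2, 3, 5, 7, 8, 9}, which has 6 states.

6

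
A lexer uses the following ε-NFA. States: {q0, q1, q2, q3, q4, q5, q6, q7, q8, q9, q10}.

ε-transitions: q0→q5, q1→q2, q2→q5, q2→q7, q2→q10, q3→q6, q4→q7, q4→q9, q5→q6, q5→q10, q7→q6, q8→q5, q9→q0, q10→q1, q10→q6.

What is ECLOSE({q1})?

{q1, q2, q5, q6, q7, q10}

Start with {q1}.
From q1 via ε: add q2.
From q2 via ε: add q5, q7, q10.
From q5 via ε: add q6.
No new states can be added; the closed set is {q1, q2, q5, q6, q7, q10}.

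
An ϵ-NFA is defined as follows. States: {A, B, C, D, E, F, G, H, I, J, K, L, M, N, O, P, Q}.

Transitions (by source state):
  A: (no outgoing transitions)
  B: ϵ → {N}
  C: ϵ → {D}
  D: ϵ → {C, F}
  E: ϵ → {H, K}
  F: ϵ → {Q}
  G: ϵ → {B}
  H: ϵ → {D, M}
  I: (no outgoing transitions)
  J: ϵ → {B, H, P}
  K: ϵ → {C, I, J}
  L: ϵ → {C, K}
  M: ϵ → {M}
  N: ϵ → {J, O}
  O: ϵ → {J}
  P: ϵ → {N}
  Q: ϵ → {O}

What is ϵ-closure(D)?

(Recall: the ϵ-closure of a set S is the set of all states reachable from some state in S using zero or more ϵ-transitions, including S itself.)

Start with {D}.
From D via ϵ: add C, F.
From F via ϵ: add Q.
From Q via ϵ: add O.
From O via ϵ: add J.
From J via ϵ: add B, H, P.
From B via ϵ: add N.
From H via ϵ: add M.
No new states can be added; the closed set is {B, C, D, F, H, J, M, N, O, P, Q}.

{B, C, D, F, H, J, M, N, O, P, Q}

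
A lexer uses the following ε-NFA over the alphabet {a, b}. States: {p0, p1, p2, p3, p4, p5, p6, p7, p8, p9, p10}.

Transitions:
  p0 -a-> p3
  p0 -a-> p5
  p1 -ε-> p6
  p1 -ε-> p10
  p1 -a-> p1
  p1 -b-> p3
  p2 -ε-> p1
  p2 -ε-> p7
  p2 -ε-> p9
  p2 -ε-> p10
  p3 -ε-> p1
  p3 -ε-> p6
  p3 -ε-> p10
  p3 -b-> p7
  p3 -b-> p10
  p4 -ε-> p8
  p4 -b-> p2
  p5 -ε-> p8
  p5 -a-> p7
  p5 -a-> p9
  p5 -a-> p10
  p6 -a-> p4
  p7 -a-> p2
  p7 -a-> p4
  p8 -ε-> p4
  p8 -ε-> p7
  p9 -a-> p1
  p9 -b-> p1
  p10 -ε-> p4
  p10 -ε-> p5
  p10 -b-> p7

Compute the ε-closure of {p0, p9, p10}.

Start with {p0, p9, p10}.
From p10 via ε: add p4, p5.
From p4 via ε: add p8.
From p8 via ε: add p7.
No new states can be added; the closed set is {p0, p4, p5, p7, p8, p9, p10}.

{p0, p4, p5, p7, p8, p9, p10}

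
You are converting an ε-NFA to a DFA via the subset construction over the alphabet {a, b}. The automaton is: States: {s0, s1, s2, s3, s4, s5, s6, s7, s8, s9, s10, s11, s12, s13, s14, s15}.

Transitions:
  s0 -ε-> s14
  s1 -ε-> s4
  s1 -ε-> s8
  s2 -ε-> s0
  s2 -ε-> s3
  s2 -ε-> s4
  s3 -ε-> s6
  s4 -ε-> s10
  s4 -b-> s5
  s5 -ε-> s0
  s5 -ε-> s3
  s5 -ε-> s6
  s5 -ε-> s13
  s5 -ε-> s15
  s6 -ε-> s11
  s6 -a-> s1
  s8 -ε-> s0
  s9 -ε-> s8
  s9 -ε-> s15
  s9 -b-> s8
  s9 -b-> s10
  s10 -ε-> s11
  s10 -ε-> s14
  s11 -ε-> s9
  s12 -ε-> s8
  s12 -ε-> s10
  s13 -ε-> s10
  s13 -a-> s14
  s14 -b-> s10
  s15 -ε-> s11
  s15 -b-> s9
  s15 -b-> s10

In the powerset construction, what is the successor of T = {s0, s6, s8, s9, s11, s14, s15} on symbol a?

s6 on a → {s1}.
No a-transition from s0, s8, s9, s11, s14, s15.
Union after reading a: {s1}.
Now take the ε-closure:
From s1 via ε: add s4, s8.
From s4 via ε: add s10.
From s8 via ε: add s0.
From s0 via ε: add s14.
From s10 via ε: add s11.
From s11 via ε: add s9.
From s9 via ε: add s15.
No new states can be added; the closed set is {s0, s1, s4, s8, s9, s10, s11, s14, s15}.

{s0, s1, s4, s8, s9, s10, s11, s14, s15}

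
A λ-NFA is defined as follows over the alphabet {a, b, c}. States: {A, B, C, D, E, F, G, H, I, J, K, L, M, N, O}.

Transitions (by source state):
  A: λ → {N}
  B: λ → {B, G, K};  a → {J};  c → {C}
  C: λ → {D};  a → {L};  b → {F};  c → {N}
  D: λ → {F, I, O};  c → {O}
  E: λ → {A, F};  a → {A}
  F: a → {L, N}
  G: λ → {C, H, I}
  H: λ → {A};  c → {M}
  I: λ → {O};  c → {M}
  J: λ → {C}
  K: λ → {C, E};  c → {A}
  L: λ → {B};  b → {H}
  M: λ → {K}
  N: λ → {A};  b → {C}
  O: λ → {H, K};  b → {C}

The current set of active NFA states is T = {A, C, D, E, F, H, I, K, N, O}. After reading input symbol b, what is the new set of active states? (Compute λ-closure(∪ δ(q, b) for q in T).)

C on b → {F}.
N on b → {C}.
O on b → {C}.
No b-transition from A, D, E, F, H, I, K.
Union after reading b: {C, F}.
Now take the λ-closure:
From C via λ: add D.
From D via λ: add I, O.
From O via λ: add H, K.
From H via λ: add A.
From K via λ: add E.
From A via λ: add N.
No new states can be added; the closed set is {A, C, D, E, F, H, I, K, N, O}.

{A, C, D, E, F, H, I, K, N, O}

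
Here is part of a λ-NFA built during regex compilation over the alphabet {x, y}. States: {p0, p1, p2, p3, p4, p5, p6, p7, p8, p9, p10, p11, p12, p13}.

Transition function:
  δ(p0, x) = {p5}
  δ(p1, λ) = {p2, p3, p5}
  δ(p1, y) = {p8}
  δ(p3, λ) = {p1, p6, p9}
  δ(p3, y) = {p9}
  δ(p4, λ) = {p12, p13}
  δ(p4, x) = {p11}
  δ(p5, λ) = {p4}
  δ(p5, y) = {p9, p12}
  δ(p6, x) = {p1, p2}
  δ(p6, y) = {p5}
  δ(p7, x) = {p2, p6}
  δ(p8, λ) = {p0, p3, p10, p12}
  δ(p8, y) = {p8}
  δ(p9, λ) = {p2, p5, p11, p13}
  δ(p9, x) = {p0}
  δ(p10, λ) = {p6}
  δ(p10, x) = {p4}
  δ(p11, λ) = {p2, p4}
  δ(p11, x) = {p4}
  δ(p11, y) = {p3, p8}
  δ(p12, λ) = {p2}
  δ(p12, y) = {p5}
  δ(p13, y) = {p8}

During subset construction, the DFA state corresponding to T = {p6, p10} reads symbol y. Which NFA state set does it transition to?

{p2, p4, p5, p12, p13}

p6 on y → {p5}.
No y-transition from p10.
Union after reading y: {p5}.
Now take the λ-closure:
From p5 via λ: add p4.
From p4 via λ: add p12, p13.
From p12 via λ: add p2.
No new states can be added; the closed set is {p2, p4, p5, p12, p13}.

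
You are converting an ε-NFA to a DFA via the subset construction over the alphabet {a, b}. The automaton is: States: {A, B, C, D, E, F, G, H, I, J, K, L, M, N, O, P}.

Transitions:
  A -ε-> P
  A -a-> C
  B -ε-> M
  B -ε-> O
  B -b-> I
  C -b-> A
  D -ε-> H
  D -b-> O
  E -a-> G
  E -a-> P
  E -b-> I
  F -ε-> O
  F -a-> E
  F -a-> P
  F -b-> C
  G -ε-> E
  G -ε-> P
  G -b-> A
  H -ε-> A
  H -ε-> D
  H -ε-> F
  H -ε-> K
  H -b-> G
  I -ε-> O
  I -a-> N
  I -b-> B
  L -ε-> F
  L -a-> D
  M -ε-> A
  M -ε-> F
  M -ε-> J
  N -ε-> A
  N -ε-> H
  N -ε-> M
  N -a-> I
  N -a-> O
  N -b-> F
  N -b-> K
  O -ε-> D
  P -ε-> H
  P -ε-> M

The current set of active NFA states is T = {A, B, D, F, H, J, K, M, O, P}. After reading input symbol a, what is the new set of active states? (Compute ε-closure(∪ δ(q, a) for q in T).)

{A, C, D, E, F, H, J, K, M, O, P}

A on a → {C}.
F on a → {E, P}.
No a-transition from B, D, H, J, K, M, O, P.
Union after reading a: {C, E, P}.
Now take the ε-closure:
From P via ε: add H, M.
From H via ε: add A, D, F, K.
From M via ε: add J.
From F via ε: add O.
No new states can be added; the closed set is {A, C, D, E, F, H, J, K, M, O, P}.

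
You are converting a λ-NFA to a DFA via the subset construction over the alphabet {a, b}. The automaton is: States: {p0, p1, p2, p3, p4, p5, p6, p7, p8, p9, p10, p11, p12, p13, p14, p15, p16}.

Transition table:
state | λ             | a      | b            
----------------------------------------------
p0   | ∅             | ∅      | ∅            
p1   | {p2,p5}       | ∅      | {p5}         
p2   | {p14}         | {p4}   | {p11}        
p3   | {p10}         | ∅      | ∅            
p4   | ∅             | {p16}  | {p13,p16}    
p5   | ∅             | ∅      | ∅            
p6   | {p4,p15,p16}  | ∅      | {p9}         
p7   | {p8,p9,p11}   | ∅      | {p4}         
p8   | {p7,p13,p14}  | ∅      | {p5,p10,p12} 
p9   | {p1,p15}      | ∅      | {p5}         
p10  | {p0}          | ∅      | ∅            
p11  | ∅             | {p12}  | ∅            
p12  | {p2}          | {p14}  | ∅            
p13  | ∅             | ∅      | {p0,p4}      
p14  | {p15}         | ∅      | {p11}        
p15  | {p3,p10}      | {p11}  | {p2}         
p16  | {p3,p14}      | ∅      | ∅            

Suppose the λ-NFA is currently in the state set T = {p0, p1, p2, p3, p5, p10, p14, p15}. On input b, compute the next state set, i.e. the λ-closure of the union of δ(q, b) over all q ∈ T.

{p0, p2, p3, p5, p10, p11, p14, p15}

p1 on b → {p5}.
p2 on b → {p11}.
p14 on b → {p11}.
p15 on b → {p2}.
No b-transition from p0, p3, p5, p10.
Union after reading b: {p2, p5, p11}.
Now take the λ-closure:
From p2 via λ: add p14.
From p14 via λ: add p15.
From p15 via λ: add p3, p10.
From p10 via λ: add p0.
No new states can be added; the closed set is {p0, p2, p3, p5, p10, p11, p14, p15}.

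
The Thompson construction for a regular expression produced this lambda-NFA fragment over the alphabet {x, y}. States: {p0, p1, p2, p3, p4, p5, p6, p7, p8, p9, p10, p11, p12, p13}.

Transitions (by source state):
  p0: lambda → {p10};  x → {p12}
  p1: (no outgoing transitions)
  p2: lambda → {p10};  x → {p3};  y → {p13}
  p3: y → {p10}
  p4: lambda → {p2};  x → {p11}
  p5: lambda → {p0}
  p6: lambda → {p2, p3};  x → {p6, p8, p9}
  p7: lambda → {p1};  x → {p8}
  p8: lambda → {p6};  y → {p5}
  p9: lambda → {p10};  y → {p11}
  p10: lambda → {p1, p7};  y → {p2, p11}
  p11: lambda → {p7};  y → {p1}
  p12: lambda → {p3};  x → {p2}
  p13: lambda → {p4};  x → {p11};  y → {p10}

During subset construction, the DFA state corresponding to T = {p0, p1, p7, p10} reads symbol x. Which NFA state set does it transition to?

{p1, p2, p3, p6, p7, p8, p10, p12}

p0 on x → {p12}.
p7 on x → {p8}.
No x-transition from p1, p10.
Union after reading x: {p8, p12}.
Now take the lambda-closure:
From p8 via lambda: add p6.
From p12 via lambda: add p3.
From p6 via lambda: add p2.
From p2 via lambda: add p10.
From p10 via lambda: add p1, p7.
No new states can be added; the closed set is {p1, p2, p3, p6, p7, p8, p10, p12}.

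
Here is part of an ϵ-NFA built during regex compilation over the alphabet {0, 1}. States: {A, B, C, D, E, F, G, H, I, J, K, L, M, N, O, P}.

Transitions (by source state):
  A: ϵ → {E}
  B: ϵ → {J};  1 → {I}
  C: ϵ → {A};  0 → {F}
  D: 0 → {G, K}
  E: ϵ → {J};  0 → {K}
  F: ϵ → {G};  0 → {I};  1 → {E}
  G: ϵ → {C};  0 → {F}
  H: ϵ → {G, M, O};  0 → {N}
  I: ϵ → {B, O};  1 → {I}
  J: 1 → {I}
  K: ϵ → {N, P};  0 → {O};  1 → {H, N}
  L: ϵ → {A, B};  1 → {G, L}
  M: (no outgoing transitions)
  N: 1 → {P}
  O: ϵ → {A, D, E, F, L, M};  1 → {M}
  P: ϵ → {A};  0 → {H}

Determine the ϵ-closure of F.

Start with {F}.
From F via ϵ: add G.
From G via ϵ: add C.
From C via ϵ: add A.
From A via ϵ: add E.
From E via ϵ: add J.
No new states can be added; the closed set is {A, C, E, F, G, J}.

{A, C, E, F, G, J}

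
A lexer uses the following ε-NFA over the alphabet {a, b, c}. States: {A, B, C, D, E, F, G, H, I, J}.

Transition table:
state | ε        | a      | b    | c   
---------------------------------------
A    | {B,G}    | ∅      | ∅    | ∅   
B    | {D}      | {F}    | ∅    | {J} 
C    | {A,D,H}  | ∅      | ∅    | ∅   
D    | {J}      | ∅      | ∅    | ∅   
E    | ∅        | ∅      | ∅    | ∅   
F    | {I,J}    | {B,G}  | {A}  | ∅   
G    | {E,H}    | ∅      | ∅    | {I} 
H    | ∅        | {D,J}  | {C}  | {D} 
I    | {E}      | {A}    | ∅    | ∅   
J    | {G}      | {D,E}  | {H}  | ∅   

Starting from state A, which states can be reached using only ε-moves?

Start with {A}.
From A via ε: add B, G.
From B via ε: add D.
From G via ε: add E, H.
From D via ε: add J.
No new states can be added; the closed set is {A, B, D, E, G, H, J}.

{A, B, D, E, G, H, J}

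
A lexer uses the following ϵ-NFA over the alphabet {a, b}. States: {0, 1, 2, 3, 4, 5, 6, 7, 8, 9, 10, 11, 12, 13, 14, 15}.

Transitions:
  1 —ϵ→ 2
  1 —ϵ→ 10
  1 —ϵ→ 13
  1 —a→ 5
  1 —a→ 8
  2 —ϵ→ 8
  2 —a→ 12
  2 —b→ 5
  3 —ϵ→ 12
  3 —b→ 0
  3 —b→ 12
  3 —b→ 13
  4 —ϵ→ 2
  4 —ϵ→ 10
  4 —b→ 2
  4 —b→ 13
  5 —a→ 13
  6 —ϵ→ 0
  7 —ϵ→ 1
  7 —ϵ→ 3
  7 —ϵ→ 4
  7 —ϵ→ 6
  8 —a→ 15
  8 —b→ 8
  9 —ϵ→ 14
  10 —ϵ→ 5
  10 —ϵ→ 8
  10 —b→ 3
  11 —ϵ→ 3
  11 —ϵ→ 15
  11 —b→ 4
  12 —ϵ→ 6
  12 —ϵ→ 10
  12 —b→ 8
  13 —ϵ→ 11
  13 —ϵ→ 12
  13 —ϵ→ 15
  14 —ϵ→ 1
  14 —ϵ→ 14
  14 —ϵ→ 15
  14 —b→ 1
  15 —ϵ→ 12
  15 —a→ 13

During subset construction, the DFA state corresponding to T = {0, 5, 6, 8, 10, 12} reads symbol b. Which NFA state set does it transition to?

8 on b → {8}.
10 on b → {3}.
12 on b → {8}.
No b-transition from 0, 5, 6.
Union after reading b: {3, 8}.
Now take the ϵ-closure:
From 3 via ϵ: add 12.
From 12 via ϵ: add 6, 10.
From 6 via ϵ: add 0.
From 10 via ϵ: add 5.
No new states can be added; the closed set is {0, 3, 5, 6, 8, 10, 12}.

{0, 3, 5, 6, 8, 10, 12}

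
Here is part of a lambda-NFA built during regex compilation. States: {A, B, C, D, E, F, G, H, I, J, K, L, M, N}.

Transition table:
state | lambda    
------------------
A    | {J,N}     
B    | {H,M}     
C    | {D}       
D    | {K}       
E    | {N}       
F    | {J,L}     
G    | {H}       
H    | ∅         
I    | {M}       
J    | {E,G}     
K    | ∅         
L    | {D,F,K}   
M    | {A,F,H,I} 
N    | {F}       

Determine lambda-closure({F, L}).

{D, E, F, G, H, J, K, L, N}

Start with {F, L}.
From F via lambda: add J.
From L via lambda: add D, K.
From J via lambda: add E, G.
From E via lambda: add N.
From G via lambda: add H.
No new states can be added; the closed set is {D, E, F, G, H, J, K, L, N}.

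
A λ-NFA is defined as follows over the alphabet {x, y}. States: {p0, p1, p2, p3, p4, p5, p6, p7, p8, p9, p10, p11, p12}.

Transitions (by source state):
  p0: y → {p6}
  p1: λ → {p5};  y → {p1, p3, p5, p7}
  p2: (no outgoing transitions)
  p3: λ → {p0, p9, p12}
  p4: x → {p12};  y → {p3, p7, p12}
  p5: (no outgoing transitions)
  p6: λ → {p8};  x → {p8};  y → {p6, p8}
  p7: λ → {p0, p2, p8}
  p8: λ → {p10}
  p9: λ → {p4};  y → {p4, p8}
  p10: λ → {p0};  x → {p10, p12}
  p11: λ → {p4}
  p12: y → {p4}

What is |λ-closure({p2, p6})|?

5

Start with {p2, p6}.
From p6 via λ: add p8.
From p8 via λ: add p10.
From p10 via λ: add p0.
λ-closure = {p0, p2, p6, p8, p10}, which has 5 states.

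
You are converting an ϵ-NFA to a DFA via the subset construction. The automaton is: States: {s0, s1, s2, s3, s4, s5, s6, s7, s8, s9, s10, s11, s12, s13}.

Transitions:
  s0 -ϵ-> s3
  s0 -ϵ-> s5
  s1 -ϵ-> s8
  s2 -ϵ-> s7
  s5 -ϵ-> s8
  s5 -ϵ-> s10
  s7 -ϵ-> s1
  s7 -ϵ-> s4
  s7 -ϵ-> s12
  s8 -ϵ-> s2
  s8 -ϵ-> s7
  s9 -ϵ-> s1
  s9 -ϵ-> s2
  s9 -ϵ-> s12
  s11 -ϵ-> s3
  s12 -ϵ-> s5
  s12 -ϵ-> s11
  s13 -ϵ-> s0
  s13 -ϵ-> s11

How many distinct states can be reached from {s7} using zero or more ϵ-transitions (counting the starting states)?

Start with {s7}.
From s7 via ϵ: add s1, s4, s12.
From s1 via ϵ: add s8.
From s12 via ϵ: add s5, s11.
From s5 via ϵ: add s10.
From s8 via ϵ: add s2.
From s11 via ϵ: add s3.
ϵ-closure = {s1, s2, s3, s4, s5, s7, s8, s10, s11, s12}, which has 10 states.

10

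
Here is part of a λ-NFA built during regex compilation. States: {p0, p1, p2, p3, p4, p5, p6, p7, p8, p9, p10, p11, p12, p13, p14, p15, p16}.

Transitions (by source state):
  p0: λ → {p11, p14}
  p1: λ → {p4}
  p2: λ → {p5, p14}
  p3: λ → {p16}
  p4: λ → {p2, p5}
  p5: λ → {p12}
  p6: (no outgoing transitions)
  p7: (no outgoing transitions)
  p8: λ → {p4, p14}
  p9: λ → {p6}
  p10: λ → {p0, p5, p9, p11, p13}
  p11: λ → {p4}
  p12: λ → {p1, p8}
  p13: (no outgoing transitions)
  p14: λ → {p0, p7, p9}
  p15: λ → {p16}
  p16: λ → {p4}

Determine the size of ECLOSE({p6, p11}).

Start with {p6, p11}.
From p11 via λ: add p4.
From p4 via λ: add p2, p5.
From p2 via λ: add p14.
From p5 via λ: add p12.
From p12 via λ: add p1, p8.
From p14 via λ: add p0, p7, p9.
λ-closure = {p0, p1, p2, p4, p5, p6, p7, p8, p9, p11, p12, p14}, which has 12 states.

12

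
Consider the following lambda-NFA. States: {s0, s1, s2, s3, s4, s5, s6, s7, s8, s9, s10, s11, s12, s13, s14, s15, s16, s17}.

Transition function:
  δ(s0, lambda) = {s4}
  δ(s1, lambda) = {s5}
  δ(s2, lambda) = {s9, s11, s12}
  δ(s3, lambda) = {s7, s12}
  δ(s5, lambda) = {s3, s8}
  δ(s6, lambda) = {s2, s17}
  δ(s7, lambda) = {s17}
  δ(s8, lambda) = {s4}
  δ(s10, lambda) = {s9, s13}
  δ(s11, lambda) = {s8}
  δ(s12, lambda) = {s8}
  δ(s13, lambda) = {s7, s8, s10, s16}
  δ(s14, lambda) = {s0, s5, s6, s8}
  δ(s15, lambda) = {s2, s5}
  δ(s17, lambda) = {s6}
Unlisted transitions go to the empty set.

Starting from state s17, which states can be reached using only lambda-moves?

Start with {s17}.
From s17 via lambda: add s6.
From s6 via lambda: add s2.
From s2 via lambda: add s9, s11, s12.
From s11 via lambda: add s8.
From s8 via lambda: add s4.
No new states can be added; the closed set is {s2, s4, s6, s8, s9, s11, s12, s17}.

{s2, s4, s6, s8, s9, s11, s12, s17}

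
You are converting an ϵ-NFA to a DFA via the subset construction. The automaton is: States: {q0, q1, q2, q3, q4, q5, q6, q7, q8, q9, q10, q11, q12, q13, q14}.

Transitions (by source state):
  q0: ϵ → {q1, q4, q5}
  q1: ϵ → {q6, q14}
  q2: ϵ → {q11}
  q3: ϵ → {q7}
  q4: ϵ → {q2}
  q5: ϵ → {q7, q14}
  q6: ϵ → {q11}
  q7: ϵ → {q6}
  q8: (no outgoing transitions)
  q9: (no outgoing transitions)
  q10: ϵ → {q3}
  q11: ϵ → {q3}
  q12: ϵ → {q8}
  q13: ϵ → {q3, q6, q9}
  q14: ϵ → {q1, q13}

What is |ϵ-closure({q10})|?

Start with {q10}.
From q10 via ϵ: add q3.
From q3 via ϵ: add q7.
From q7 via ϵ: add q6.
From q6 via ϵ: add q11.
ϵ-closure = {q3, q6, q7, q10, q11}, which has 5 states.

5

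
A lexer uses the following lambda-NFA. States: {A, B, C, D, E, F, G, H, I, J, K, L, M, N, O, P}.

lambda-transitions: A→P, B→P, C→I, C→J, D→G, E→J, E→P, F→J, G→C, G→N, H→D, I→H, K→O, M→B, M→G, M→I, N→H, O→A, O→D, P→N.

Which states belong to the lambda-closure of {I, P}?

{C, D, G, H, I, J, N, P}

Start with {I, P}.
From I via lambda: add H.
From P via lambda: add N.
From H via lambda: add D.
From D via lambda: add G.
From G via lambda: add C.
From C via lambda: add J.
No new states can be added; the closed set is {C, D, G, H, I, J, N, P}.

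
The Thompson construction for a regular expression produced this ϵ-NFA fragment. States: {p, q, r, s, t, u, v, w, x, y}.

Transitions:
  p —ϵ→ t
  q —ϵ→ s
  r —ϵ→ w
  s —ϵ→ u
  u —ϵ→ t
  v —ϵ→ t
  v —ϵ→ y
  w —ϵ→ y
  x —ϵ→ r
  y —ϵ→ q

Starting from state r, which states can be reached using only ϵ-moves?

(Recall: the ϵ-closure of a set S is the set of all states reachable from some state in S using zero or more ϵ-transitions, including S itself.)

{q, r, s, t, u, w, y}

Start with {r}.
From r via ϵ: add w.
From w via ϵ: add y.
From y via ϵ: add q.
From q via ϵ: add s.
From s via ϵ: add u.
From u via ϵ: add t.
No new states can be added; the closed set is {q, r, s, t, u, w, y}.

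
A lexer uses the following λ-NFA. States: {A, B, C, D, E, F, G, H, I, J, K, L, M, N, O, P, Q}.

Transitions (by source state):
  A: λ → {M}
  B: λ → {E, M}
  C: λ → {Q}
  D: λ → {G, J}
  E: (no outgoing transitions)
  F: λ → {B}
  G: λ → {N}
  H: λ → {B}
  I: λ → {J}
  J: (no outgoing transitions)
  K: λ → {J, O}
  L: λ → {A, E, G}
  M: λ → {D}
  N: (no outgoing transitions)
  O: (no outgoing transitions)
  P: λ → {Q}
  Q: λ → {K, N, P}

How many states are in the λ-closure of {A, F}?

Start with {A, F}.
From A via λ: add M.
From F via λ: add B.
From B via λ: add E.
From M via λ: add D.
From D via λ: add G, J.
From G via λ: add N.
λ-closure = {A, B, D, E, F, G, J, M, N}, which has 9 states.

9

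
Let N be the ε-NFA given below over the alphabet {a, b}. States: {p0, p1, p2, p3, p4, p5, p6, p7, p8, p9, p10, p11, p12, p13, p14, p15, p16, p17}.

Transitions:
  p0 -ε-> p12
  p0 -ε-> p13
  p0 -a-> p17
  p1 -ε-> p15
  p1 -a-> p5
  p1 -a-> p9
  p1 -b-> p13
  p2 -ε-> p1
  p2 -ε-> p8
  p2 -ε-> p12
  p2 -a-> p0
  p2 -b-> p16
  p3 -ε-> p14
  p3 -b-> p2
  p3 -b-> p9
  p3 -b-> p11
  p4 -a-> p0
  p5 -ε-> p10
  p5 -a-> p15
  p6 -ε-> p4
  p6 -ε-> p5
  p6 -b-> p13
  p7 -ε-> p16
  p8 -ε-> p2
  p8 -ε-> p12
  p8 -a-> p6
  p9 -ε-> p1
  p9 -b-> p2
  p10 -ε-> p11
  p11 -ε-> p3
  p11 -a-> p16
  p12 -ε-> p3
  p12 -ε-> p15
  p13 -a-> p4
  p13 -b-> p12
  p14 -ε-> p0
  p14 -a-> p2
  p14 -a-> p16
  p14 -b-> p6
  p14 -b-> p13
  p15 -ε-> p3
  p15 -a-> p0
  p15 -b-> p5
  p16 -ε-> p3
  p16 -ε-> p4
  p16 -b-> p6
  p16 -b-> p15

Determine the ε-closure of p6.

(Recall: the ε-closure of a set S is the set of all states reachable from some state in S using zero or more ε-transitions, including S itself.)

Start with {p6}.
From p6 via ε: add p4, p5.
From p5 via ε: add p10.
From p10 via ε: add p11.
From p11 via ε: add p3.
From p3 via ε: add p14.
From p14 via ε: add p0.
From p0 via ε: add p12, p13.
From p12 via ε: add p15.
No new states can be added; the closed set is {p0, p3, p4, p5, p6, p10, p11, p12, p13, p14, p15}.

{p0, p3, p4, p5, p6, p10, p11, p12, p13, p14, p15}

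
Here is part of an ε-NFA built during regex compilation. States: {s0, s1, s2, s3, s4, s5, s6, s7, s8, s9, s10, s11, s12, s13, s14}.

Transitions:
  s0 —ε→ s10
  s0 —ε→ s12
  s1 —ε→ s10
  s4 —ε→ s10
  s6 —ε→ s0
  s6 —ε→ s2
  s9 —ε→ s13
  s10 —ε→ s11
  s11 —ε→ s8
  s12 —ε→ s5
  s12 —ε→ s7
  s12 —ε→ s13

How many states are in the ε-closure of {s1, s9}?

Start with {s1, s9}.
From s1 via ε: add s10.
From s9 via ε: add s13.
From s10 via ε: add s11.
From s11 via ε: add s8.
ε-closure = {s1, s8, s9, s10, s11, s13}, which has 6 states.

6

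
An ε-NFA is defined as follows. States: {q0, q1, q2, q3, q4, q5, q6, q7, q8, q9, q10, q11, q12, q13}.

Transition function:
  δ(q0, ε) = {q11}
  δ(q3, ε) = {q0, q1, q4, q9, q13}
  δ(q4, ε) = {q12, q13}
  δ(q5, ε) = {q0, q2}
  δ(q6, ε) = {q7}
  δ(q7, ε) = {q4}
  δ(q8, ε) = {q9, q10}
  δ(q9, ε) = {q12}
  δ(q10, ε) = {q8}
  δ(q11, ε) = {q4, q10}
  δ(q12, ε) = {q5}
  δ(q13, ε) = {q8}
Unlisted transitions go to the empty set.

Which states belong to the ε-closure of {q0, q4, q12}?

{q0, q2, q4, q5, q8, q9, q10, q11, q12, q13}

Start with {q0, q4, q12}.
From q0 via ε: add q11.
From q4 via ε: add q13.
From q12 via ε: add q5.
From q5 via ε: add q2.
From q11 via ε: add q10.
From q13 via ε: add q8.
From q8 via ε: add q9.
No new states can be added; the closed set is {q0, q2, q4, q5, q8, q9, q10, q11, q12, q13}.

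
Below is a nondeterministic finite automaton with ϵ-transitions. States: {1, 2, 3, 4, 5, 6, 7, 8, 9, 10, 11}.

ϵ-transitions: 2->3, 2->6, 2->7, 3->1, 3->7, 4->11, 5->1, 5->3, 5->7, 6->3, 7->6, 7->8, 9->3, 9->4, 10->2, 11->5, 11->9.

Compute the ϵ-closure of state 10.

{1, 2, 3, 6, 7, 8, 10}

Start with {10}.
From 10 via ϵ: add 2.
From 2 via ϵ: add 3, 6, 7.
From 3 via ϵ: add 1.
From 7 via ϵ: add 8.
No new states can be added; the closed set is {1, 2, 3, 6, 7, 8, 10}.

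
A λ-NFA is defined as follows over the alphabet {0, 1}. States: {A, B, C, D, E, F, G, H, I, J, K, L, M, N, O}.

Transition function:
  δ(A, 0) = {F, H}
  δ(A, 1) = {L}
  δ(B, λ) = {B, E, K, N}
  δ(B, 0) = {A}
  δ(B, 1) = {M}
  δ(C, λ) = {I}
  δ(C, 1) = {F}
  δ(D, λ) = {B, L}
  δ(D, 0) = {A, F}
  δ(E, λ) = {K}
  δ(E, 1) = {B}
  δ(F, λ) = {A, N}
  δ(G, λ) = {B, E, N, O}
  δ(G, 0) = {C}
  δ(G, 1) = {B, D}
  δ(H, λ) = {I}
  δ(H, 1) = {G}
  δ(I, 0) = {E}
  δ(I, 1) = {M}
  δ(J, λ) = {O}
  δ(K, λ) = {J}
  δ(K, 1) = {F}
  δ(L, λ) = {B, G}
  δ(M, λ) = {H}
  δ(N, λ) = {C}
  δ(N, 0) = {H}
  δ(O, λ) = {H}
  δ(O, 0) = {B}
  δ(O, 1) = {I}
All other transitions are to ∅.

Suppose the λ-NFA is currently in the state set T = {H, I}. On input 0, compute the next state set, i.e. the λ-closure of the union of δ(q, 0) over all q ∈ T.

I on 0 → {E}.
No 0-transition from H.
Union after reading 0: {E}.
Now take the λ-closure:
From E via λ: add K.
From K via λ: add J.
From J via λ: add O.
From O via λ: add H.
From H via λ: add I.
No new states can be added; the closed set is {E, H, I, J, K, O}.

{E, H, I, J, K, O}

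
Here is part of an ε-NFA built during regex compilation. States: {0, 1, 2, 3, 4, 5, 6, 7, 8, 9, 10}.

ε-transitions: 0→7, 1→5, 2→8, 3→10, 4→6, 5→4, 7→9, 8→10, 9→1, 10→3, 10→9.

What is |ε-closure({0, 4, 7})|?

7

Start with {0, 4, 7}.
From 4 via ε: add 6.
From 7 via ε: add 9.
From 9 via ε: add 1.
From 1 via ε: add 5.
ε-closure = {0, 1, 4, 5, 6, 7, 9}, which has 7 states.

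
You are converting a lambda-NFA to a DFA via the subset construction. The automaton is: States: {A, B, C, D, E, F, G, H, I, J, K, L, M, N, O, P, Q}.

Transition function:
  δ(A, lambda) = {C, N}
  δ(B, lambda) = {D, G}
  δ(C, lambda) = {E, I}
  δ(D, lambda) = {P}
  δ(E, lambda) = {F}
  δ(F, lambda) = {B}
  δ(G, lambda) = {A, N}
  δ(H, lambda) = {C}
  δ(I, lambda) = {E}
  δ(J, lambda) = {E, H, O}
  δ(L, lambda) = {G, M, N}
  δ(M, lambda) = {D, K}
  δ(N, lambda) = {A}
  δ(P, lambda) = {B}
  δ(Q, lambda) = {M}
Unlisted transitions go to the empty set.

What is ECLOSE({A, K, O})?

{A, B, C, D, E, F, G, I, K, N, O, P}

Start with {A, K, O}.
From A via lambda: add C, N.
From C via lambda: add E, I.
From E via lambda: add F.
From F via lambda: add B.
From B via lambda: add D, G.
From D via lambda: add P.
No new states can be added; the closed set is {A, B, C, D, E, F, G, I, K, N, O, P}.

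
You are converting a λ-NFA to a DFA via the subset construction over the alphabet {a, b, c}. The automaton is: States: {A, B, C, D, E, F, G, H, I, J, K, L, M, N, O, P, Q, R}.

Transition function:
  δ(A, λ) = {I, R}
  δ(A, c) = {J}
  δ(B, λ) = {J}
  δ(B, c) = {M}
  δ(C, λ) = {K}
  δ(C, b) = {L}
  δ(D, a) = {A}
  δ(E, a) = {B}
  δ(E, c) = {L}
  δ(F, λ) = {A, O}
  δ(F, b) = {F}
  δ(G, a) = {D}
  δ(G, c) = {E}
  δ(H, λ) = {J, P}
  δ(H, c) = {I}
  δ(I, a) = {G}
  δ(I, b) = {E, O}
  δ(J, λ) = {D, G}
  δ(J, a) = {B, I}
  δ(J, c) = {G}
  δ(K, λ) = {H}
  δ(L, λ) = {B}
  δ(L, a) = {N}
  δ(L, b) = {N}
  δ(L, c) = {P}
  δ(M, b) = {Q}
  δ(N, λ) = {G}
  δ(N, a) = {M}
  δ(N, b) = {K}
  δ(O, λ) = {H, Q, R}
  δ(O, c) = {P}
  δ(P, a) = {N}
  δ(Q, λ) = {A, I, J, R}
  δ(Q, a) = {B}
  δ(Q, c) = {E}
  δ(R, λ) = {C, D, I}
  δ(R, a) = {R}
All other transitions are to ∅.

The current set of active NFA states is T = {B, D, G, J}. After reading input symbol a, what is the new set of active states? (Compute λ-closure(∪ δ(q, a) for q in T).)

{A, B, C, D, G, H, I, J, K, P, R}

D on a → {A}.
G on a → {D}.
J on a → {B, I}.
No a-transition from B.
Union after reading a: {A, B, D, I}.
Now take the λ-closure:
From A via λ: add R.
From B via λ: add J.
From J via λ: add G.
From R via λ: add C.
From C via λ: add K.
From K via λ: add H.
From H via λ: add P.
No new states can be added; the closed set is {A, B, C, D, G, H, I, J, K, P, R}.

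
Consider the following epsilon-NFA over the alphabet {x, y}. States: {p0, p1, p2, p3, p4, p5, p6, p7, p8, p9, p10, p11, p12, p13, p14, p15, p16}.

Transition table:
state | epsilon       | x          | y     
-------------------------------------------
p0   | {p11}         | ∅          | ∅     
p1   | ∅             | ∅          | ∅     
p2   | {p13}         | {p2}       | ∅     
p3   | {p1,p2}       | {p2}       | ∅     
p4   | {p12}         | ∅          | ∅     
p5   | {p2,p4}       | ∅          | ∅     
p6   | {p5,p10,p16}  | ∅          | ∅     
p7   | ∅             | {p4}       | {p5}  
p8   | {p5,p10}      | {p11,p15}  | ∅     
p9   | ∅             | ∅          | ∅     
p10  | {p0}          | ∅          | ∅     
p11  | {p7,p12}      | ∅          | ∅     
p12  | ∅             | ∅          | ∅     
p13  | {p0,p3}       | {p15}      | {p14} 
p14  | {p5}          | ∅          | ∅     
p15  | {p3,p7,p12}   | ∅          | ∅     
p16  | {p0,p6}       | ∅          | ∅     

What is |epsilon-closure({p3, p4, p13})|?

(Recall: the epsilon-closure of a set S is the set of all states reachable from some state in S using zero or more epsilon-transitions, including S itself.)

Start with {p3, p4, p13}.
From p3 via epsilon: add p1, p2.
From p4 via epsilon: add p12.
From p13 via epsilon: add p0.
From p0 via epsilon: add p11.
From p11 via epsilon: add p7.
epsilon-closure = {p0, p1, p2, p3, p4, p7, p11, p12, p13}, which has 9 states.

9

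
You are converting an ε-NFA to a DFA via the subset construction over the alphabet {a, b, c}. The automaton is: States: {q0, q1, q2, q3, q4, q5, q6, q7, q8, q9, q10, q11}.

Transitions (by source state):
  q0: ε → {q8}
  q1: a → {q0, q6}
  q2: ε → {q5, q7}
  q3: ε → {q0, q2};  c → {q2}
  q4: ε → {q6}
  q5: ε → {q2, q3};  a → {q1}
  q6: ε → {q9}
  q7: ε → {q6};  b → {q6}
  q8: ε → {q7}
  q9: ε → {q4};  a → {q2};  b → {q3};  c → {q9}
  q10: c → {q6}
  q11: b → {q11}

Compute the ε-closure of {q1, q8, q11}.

Start with {q1, q8, q11}.
From q8 via ε: add q7.
From q7 via ε: add q6.
From q6 via ε: add q9.
From q9 via ε: add q4.
No new states can be added; the closed set is {q1, q4, q6, q7, q8, q9, q11}.

{q1, q4, q6, q7, q8, q9, q11}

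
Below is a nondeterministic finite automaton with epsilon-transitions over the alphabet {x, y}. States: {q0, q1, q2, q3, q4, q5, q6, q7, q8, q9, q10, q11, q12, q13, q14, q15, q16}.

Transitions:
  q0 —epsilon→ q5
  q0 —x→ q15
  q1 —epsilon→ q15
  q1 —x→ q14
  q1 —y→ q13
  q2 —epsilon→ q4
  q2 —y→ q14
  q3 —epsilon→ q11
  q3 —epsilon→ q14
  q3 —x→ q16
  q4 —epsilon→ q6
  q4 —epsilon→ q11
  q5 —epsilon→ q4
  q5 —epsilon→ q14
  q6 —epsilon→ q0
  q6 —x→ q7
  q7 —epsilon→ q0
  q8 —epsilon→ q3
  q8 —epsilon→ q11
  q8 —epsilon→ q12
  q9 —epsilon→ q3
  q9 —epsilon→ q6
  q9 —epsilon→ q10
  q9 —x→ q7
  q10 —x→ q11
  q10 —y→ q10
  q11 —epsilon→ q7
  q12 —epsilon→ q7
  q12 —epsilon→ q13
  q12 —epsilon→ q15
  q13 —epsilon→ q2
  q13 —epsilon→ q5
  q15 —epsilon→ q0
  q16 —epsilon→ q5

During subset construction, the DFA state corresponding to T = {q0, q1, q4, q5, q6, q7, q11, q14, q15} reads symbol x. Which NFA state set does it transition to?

q0 on x → {q15}.
q1 on x → {q14}.
q6 on x → {q7}.
No x-transition from q4, q5, q7, q11, q14, q15.
Union after reading x: {q7, q14, q15}.
Now take the epsilon-closure:
From q7 via epsilon: add q0.
From q0 via epsilon: add q5.
From q5 via epsilon: add q4.
From q4 via epsilon: add q6, q11.
No new states can be added; the closed set is {q0, q4, q5, q6, q7, q11, q14, q15}.

{q0, q4, q5, q6, q7, q11, q14, q15}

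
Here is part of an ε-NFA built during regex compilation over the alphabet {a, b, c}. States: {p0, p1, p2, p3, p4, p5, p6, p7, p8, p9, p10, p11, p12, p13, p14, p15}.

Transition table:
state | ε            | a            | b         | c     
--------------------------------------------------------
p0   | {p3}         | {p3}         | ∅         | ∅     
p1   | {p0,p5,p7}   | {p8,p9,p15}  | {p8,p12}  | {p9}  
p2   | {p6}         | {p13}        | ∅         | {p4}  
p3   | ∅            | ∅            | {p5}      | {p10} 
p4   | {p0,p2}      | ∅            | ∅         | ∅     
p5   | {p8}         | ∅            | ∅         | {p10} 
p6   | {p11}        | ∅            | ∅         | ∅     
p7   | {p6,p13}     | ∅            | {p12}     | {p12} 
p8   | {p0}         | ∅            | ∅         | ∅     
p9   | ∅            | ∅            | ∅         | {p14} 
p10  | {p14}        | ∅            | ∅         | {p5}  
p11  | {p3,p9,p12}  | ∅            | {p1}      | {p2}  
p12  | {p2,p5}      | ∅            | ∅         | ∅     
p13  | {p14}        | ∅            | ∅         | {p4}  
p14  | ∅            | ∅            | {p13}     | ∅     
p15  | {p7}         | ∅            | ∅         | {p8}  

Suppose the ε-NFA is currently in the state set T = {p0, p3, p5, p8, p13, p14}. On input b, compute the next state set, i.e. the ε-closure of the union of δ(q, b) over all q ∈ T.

{p0, p3, p5, p8, p13, p14}

p3 on b → {p5}.
p14 on b → {p13}.
No b-transition from p0, p5, p8, p13.
Union after reading b: {p5, p13}.
Now take the ε-closure:
From p5 via ε: add p8.
From p13 via ε: add p14.
From p8 via ε: add p0.
From p0 via ε: add p3.
No new states can be added; the closed set is {p0, p3, p5, p8, p13, p14}.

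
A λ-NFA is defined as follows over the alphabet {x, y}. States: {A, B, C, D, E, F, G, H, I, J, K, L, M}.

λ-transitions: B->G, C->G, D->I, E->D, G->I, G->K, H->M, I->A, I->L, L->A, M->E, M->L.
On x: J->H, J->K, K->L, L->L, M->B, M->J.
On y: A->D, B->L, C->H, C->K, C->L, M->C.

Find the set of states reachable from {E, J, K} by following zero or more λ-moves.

Start with {E, J, K}.
From E via λ: add D.
From D via λ: add I.
From I via λ: add A, L.
No new states can be added; the closed set is {A, D, E, I, J, K, L}.

{A, D, E, I, J, K, L}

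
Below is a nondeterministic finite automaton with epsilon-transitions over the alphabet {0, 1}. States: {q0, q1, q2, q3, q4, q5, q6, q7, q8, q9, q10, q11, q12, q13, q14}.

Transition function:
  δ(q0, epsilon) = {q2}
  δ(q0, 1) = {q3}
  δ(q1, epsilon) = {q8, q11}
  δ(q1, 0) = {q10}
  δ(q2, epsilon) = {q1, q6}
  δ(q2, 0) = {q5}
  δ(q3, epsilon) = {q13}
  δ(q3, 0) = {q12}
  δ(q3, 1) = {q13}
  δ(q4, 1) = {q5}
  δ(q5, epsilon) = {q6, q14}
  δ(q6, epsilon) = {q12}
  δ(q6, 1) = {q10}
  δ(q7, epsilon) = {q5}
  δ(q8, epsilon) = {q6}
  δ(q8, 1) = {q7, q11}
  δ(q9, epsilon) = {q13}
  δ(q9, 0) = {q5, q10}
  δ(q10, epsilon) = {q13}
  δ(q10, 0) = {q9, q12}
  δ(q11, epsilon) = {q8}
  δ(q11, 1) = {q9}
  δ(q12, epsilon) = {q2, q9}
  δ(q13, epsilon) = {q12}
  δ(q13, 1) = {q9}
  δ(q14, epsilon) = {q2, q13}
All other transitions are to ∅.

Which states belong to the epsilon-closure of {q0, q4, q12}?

Start with {q0, q4, q12}.
From q0 via epsilon: add q2.
From q12 via epsilon: add q9.
From q2 via epsilon: add q1, q6.
From q9 via epsilon: add q13.
From q1 via epsilon: add q8, q11.
No new states can be added; the closed set is {q0, q1, q2, q4, q6, q8, q9, q11, q12, q13}.

{q0, q1, q2, q4, q6, q8, q9, q11, q12, q13}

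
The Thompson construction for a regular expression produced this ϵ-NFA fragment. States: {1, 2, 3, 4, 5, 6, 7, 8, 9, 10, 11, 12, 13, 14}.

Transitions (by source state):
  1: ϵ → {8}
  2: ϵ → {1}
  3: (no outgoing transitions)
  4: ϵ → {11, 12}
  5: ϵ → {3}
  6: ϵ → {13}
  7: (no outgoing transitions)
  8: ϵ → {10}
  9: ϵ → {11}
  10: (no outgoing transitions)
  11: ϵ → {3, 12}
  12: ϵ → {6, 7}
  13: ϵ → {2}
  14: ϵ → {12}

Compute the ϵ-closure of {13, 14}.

Start with {13, 14}.
From 13 via ϵ: add 2.
From 14 via ϵ: add 12.
From 2 via ϵ: add 1.
From 12 via ϵ: add 6, 7.
From 1 via ϵ: add 8.
From 8 via ϵ: add 10.
No new states can be added; the closed set is {1, 2, 6, 7, 8, 10, 12, 13, 14}.

{1, 2, 6, 7, 8, 10, 12, 13, 14}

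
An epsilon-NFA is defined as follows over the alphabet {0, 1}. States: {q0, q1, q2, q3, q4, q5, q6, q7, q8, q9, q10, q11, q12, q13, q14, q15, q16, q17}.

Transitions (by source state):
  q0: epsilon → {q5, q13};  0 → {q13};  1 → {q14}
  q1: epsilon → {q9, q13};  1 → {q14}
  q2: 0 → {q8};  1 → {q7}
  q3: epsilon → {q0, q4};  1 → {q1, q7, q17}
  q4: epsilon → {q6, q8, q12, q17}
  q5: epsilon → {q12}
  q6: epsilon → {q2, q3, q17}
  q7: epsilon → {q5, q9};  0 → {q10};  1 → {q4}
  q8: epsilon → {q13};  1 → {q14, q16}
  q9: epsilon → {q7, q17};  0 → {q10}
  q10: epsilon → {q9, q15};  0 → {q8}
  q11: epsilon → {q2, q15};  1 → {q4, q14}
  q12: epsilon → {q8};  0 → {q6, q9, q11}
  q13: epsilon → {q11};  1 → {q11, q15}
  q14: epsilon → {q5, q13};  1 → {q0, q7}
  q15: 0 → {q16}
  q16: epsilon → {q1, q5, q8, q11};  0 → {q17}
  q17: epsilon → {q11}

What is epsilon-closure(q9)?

Start with {q9}.
From q9 via epsilon: add q7, q17.
From q7 via epsilon: add q5.
From q17 via epsilon: add q11.
From q5 via epsilon: add q12.
From q11 via epsilon: add q2, q15.
From q12 via epsilon: add q8.
From q8 via epsilon: add q13.
No new states can be added; the closed set is {q2, q5, q7, q8, q9, q11, q12, q13, q15, q17}.

{q2, q5, q7, q8, q9, q11, q12, q13, q15, q17}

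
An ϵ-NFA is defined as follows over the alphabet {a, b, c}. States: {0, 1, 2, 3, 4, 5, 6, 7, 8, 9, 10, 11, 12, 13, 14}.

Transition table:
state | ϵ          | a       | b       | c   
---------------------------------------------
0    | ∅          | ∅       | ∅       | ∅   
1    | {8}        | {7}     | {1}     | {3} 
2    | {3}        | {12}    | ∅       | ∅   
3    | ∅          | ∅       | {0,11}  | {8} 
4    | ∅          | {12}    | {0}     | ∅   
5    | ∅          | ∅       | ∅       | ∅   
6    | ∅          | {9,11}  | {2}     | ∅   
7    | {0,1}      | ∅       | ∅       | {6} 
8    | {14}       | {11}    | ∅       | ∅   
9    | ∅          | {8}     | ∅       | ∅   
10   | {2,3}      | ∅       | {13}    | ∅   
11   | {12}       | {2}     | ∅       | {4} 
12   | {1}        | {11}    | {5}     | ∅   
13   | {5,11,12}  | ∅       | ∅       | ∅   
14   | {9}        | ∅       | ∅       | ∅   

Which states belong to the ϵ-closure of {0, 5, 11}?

{0, 1, 5, 8, 9, 11, 12, 14}

Start with {0, 5, 11}.
From 11 via ϵ: add 12.
From 12 via ϵ: add 1.
From 1 via ϵ: add 8.
From 8 via ϵ: add 14.
From 14 via ϵ: add 9.
No new states can be added; the closed set is {0, 1, 5, 8, 9, 11, 12, 14}.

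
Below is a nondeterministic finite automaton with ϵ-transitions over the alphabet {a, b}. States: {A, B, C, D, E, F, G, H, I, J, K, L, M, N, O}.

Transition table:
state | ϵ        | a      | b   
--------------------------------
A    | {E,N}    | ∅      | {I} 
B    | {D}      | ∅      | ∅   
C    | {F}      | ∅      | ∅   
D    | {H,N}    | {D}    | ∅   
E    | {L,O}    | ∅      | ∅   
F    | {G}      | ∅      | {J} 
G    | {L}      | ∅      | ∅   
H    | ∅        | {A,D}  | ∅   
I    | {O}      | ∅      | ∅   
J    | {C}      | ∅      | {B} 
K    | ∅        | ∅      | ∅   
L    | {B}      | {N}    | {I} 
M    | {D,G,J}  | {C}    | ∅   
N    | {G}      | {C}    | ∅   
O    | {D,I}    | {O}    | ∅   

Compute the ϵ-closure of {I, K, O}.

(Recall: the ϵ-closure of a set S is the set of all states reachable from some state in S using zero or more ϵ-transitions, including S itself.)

Start with {I, K, O}.
From O via ϵ: add D.
From D via ϵ: add H, N.
From N via ϵ: add G.
From G via ϵ: add L.
From L via ϵ: add B.
No new states can be added; the closed set is {B, D, G, H, I, K, L, N, O}.

{B, D, G, H, I, K, L, N, O}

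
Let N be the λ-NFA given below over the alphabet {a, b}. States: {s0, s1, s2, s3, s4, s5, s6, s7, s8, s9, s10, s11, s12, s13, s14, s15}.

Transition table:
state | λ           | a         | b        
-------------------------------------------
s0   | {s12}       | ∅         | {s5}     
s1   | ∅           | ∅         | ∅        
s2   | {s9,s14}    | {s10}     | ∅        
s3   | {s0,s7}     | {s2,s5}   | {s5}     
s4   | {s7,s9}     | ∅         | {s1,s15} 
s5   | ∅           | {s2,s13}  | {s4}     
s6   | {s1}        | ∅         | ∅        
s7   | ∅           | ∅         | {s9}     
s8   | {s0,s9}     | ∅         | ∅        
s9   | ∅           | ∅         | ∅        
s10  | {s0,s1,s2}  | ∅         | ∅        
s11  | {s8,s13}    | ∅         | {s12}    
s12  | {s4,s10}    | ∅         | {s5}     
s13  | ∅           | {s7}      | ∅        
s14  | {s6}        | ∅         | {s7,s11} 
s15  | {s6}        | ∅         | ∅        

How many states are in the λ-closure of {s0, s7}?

Start with {s0, s7}.
From s0 via λ: add s12.
From s12 via λ: add s4, s10.
From s4 via λ: add s9.
From s10 via λ: add s1, s2.
From s2 via λ: add s14.
From s14 via λ: add s6.
λ-closure = {s0, s1, s2, s4, s6, s7, s9, s10, s12, s14}, which has 10 states.

10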